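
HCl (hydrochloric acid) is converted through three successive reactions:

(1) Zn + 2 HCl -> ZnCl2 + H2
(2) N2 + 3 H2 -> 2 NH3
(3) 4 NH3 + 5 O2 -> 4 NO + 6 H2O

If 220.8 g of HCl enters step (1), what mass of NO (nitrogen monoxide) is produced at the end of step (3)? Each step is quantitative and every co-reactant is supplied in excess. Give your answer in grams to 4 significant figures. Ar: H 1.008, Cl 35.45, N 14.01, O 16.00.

60.58 g

M(HCl) = 1.008 + 35.45 = 36.458 g/mol.
M(NO) = 14.01 + 16.00 = 30.01 g/mol.
n(HCl) = 220.8 / 36.458 = 6.0563 mol.
Reaction (1): HCl→H2 ratio 2:1 ⇒ n(H2) = 3.0281 mol.
Reaction (2): H2→NH3 ratio 3:2 ⇒ n(NH3) = 2.0188 mol.
Reaction (3): NH3→NO ratio 4:4 ⇒ n(NO) = 2.0188 mol.
Mass of NO = 2.0188 × 30.01 = 60.583 g.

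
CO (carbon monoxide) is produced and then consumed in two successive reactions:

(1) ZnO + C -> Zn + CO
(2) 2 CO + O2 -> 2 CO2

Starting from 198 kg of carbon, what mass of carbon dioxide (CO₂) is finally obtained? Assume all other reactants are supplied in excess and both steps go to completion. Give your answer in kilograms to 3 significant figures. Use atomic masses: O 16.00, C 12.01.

726 kg

M(C) = 12.01 g/mol.
M(CO2) = 12.01 + 2(16.00) = 44.01 g/mol.
198 kg = 198000 g.
n(C) = 198000 / 12.01 = 16490 mol.
Step 1 gives a 1:1 ratio of C to CO, so n(CO) = 16490 mol.
In step 2 the CO:CO2 ratio is 2:2, so n(CO2) = 16490 mol.
Mass of CO2 = 16490 × 44.01 = 725600 g = 726 kg.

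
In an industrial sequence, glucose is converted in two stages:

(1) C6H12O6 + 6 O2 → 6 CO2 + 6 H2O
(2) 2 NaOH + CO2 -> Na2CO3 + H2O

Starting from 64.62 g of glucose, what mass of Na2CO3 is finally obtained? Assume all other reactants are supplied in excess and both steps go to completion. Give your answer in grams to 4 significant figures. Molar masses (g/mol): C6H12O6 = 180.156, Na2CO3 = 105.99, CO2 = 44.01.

n(C6H12O6) = 64.620 / 180.156 = 0.35869 mol.
Step 1 gives a 1:6 ratio of C6H12O6 to CO2, so n(CO2) = 2.1521 mol.
In step 2 the CO2:Na2CO3 ratio is 1:1, so n(Na2CO3) = 2.1521 mol.
Mass of Na2CO3 = 2.1521 × 105.99 = 228.10 g.

228.1 g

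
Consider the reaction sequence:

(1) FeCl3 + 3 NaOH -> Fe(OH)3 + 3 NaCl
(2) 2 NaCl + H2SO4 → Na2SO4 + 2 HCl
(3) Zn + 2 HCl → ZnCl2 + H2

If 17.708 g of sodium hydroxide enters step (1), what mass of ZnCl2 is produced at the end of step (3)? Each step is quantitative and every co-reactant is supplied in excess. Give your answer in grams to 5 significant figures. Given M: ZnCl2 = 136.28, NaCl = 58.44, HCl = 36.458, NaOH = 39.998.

30.167 g

n(NaOH) = 17.708 / 39.998 = 0.442722 mol.
Reaction (1): NaOH→NaCl ratio 3:3 ⇒ n(NaCl) = 0.442722 mol.
Reaction (2): NaCl→HCl ratio 2:2 ⇒ n(HCl) = 0.442722 mol.
Reaction (3): HCl→ZnCl2 ratio 2:1 ⇒ n(ZnCl2) = 0.221361 mol.
Mass of ZnCl2 = 0.221361 × 136.28 = 30.1671 g.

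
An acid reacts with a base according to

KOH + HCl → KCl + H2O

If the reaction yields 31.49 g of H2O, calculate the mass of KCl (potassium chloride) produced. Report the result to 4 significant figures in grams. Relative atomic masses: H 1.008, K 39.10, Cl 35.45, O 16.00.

130.3 g

M(H2O) = 2(1.008) + 16.00 = 18.016 g/mol.
M(KCl) = 39.10 + 35.45 = 74.55 g/mol.
n(H2O) = 31.490 g / 18.016 g/mol = 1.7479 mol.
From the equation the H2O:KCl mole ratio is 1:1, so n(KCl) = 1.7479 × 1/1 = 1.7479 mol.
Mass of KCl = 1.7479 mol × 74.55 g/mol = 130.31 g.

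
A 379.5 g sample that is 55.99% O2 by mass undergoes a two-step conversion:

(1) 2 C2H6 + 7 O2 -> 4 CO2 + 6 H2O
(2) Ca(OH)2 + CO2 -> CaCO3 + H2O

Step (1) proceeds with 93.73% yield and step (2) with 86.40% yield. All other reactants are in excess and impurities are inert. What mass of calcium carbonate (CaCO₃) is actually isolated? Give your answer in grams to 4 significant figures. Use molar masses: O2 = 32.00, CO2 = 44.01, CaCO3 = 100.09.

Pure O2 = 379.5 × 0.5599 = 212.48 g.
n(O2) = 212.48 / 32.00 = 6.6401 mol.
Step 1 (O2:CO2 = 7:4): theoretical n(CO2) = 3.7943 mol; at 93.73% yield, n(CO2) = 3.5564 mol.
Step 2 (CO2:CaCO3 = 1:1): theoretical n(CaCO3) = 3.5564 mol, so theoretical mass = 3.5564 × 100.09 = 355.96 g.
At 86.40% yield, actual mass of CaCO3 = 355.96 × 0.8640 = 307.55 g.

307.6 g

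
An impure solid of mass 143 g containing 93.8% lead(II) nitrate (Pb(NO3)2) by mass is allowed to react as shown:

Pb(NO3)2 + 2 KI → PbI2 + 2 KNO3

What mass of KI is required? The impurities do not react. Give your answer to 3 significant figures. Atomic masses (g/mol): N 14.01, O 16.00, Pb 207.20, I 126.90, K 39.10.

134 g

Mass of pure Pb(NO3)2 = 143 g × 0.938 = 134.1 g.
M(Pb(NO3)2) = 207.20 + 2(14.01) + 6(16.00) = 331.22 g/mol.
M(KI) = 39.10 + 126.90 = 166.00 g/mol.
n(Pb(NO3)2) = 134.1 g / 331.22 g/mol = 0.4050 mol.
From the equation the Pb(NO3)2:KI mole ratio is 1:2, so n(KI) = 0.4050 × 2/1 = 0.8099 mol.
Mass of KI = 0.8099 mol × 166.00 g/mol = 134.4 g.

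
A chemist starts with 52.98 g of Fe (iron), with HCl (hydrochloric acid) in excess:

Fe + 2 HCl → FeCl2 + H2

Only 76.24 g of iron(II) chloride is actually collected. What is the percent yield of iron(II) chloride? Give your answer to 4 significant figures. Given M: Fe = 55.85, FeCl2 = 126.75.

63.41 %

n(Fe) = 52.980 g / 55.85 g/mol = 0.94861 mol.
From the equation the Fe:FeCl2 mole ratio is 1:1, so n(FeCl2) = 0.94861 × 1/1 = 0.94861 mol.
Mass of FeCl2 = 0.94861 mol × 126.75 g/mol = 120.24 g.
This is the theoretical yield. Percent yield = 76.24 g / 120.24 g × 100% = 63.408%.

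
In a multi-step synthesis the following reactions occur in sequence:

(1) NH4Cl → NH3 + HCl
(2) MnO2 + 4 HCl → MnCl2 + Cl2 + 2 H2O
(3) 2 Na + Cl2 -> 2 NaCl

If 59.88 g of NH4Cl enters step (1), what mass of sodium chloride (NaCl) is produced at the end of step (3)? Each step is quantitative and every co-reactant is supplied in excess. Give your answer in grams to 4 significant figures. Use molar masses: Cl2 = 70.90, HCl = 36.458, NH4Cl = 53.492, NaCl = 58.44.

32.71 g

n(NH4Cl) = 59.88 / 53.492 = 1.1194 mol.
Reaction (1): NH4Cl→HCl ratio 1:1 ⇒ n(HCl) = 1.1194 mol.
Reaction (2): HCl→Cl2 ratio 4:1 ⇒ n(Cl2) = 0.27985 mol.
Reaction (3): Cl2→NaCl ratio 1:2 ⇒ n(NaCl) = 0.55971 mol.
Mass of NaCl = 0.55971 × 58.44 = 32.709 g.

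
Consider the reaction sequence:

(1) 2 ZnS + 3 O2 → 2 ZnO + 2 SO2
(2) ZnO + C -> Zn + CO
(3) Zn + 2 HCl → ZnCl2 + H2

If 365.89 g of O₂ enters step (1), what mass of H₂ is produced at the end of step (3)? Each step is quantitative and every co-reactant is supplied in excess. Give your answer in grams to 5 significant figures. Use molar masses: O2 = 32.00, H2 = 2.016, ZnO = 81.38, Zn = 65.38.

15.367 g

n(O2) = 365.89 / 32.00 = 11.4341 mol.
Reaction (1): O2→ZnO ratio 3:2 ⇒ n(ZnO) = 7.62271 mol.
Reaction (2): ZnO→Zn ratio 1:1 ⇒ n(Zn) = 7.62271 mol.
Reaction (3): Zn→H2 ratio 1:1 ⇒ n(H2) = 7.62271 mol.
Mass of H2 = 7.62271 × 2.016 = 15.3674 g.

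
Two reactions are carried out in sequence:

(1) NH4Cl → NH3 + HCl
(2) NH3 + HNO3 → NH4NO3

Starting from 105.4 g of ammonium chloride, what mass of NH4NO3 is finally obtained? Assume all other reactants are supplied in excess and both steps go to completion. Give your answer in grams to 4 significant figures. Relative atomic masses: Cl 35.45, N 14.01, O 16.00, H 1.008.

157.7 g

M(NH4Cl) = 14.01 + 4(1.008) + 35.45 = 53.492 g/mol.
M(NH4NO3) = 2(14.01) + 4(1.008) + 3(16.00) = 80.052 g/mol.
n(NH4Cl) = 105.40 / 53.492 = 1.9704 mol.
Step 1 gives a 1:1 ratio of NH4Cl to NH3, so n(NH3) = 1.9704 mol.
In step 2 the NH3:NH4NO3 ratio is 1:1, so n(NH4NO3) = 1.9704 mol.
Mass of NH4NO3 = 1.9704 × 80.052 = 157.73 g.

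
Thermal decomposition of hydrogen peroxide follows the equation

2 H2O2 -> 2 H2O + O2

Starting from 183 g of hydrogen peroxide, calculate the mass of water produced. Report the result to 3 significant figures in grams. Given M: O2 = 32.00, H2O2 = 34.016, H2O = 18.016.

96.9 g

n(H2O2) = 183.0 g / 34.016 g/mol = 5.380 mol.
From the equation the H2O2:H2O mole ratio is 2:2, so n(H2O) = 5.380 × 2/2 = 5.380 mol.
Mass of H2O = 5.380 mol × 18.016 g/mol = 96.92 g.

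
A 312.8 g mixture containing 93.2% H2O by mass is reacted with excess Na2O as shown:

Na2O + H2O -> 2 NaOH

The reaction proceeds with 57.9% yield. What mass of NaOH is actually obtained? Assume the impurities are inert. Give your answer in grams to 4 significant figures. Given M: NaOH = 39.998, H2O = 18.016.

749.5 g

Pure H2O available = 312.8 g × 0.932 = 291.53 g.
n(H2O) = 291.53 g / 18.016 g/mol = 16.182 mol.
From the equation the H2O:NaOH mole ratio is 1:2, so n(NaOH) = 16.182 × 2/1 = 32.363 mol.
Mass of NaOH = 32.363 mol × 39.998 g/mol = 1294.5 g.
Actual mass collected = 1294.5 g × 0.579 = 749.50 g.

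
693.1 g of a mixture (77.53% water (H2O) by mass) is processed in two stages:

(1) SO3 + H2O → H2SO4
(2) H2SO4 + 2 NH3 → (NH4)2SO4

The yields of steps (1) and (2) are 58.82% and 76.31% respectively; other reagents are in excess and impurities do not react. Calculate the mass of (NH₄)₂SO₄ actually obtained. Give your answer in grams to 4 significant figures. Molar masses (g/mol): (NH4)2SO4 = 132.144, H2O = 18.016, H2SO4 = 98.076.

1769 g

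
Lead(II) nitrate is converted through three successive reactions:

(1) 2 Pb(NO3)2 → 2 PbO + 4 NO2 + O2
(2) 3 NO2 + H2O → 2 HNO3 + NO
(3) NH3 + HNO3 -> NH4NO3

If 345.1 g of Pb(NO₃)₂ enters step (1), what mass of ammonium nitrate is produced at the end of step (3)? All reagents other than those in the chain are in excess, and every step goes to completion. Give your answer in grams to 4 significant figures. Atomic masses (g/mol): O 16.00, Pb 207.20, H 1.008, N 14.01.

M(Pb(NO3)2) = 207.20 + 2(14.01) + 6(16.00) = 331.22 g/mol.
M(NH4NO3) = 2(14.01) + 4(1.008) + 3(16.00) = 80.052 g/mol.
n(Pb(NO3)2) = 345.1 / 331.22 = 1.0419 mol.
Reaction (1): Pb(NO3)2→NO2 ratio 2:4 ⇒ n(NO2) = 2.0838 mol.
Reaction (2): NO2→HNO3 ratio 3:2 ⇒ n(HNO3) = 1.3892 mol.
Reaction (3): HNO3→NH4NO3 ratio 1:1 ⇒ n(NH4NO3) = 1.3892 mol.
Mass of NH4NO3 = 1.3892 × 80.052 = 111.21 g.

111.2 g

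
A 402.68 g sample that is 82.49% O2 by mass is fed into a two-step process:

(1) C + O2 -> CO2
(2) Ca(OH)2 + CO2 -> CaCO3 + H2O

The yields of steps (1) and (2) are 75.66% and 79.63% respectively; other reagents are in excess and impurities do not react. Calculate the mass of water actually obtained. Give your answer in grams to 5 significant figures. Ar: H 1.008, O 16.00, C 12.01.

112.67 g

Pure O2 = 402.68 × 0.8249 = 332.171 g.
M(O2) = 2(16.00) = 32.00 g/mol.
M(H2O) = 2(1.008) + 16.00 = 18.016 g/mol.
n(O2) = 332.171 / 32.00 = 10.3803 mol.
Step 1 (O2:CO2 = 1:1): theoretical n(CO2) = 10.3803 mol; at 75.66% yield, n(CO2) = 7.85376 mol.
Step 2 (CO2:H2O = 1:1): theoretical n(H2O) = 7.85376 mol, so theoretical mass = 7.85376 × 18.016 = 141.493 g.
At 79.63% yield, actual mass of H2O = 141.493 × 0.7963 = 112.671 g.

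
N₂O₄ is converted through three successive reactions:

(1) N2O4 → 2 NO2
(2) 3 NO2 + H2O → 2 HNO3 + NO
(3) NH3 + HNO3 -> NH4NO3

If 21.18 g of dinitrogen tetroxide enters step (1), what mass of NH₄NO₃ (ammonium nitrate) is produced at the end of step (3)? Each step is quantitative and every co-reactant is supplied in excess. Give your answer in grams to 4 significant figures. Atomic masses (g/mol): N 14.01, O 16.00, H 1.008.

M(N2O4) = 2(14.01) + 4(16.00) = 92.02 g/mol.
M(NH4NO3) = 2(14.01) + 4(1.008) + 3(16.00) = 80.052 g/mol.
n(N2O4) = 21.18 / 92.02 = 0.23017 mol.
Reaction (1): N2O4→NO2 ratio 1:2 ⇒ n(NO2) = 0.46033 mol.
Reaction (2): NO2→HNO3 ratio 3:2 ⇒ n(HNO3) = 0.30689 mol.
Reaction (3): HNO3→NH4NO3 ratio 1:1 ⇒ n(NH4NO3) = 0.30689 mol.
Mass of NH4NO3 = 0.30689 × 80.052 = 24.567 g.

24.57 g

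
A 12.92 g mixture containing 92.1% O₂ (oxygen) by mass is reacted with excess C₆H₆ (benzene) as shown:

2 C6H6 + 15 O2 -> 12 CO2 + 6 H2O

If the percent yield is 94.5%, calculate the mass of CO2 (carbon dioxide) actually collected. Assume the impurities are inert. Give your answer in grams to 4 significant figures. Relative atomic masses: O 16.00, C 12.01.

Pure O2 available = 12.92 g × 0.921 = 11.899 g.
M(O2) = 2(16.00) = 32.00 g/mol.
M(CO2) = 12.01 + 2(16.00) = 44.01 g/mol.
n(O2) = 11.899 g / 32.00 g/mol = 0.37185 mol.
From the equation the O2:CO2 mole ratio is 15:12, so n(CO2) = 0.37185 × 12/15 = 0.29748 mol.
Mass of CO2 = 0.29748 mol × 44.01 g/mol = 13.092 g.
Actual mass collected = 13.092 g × 0.945 = 12.372 g.

12.37 g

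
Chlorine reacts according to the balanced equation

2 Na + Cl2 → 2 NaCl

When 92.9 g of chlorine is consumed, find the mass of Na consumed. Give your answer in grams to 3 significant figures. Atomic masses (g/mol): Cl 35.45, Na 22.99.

60.2 g

M(Cl2) = 2(35.45) = 70.90 g/mol.
M(Na) = 22.99 g/mol.
n(Cl2) = 92.90 g / 70.90 g/mol = 1.310 mol.
From the equation the Cl2:Na mole ratio is 1:2, so n(Na) = 1.310 × 2/1 = 2.621 mol.
Mass of Na = 2.621 mol × 22.99 g/mol = 60.25 g.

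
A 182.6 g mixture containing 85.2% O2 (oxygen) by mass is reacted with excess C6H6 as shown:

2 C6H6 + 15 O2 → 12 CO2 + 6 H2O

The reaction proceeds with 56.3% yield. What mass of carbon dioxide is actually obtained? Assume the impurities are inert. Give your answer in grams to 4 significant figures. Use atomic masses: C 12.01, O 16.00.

96.37 g

Pure O2 available = 182.6 g × 0.852 = 155.58 g.
M(O2) = 2(16.00) = 32.00 g/mol.
M(CO2) = 12.01 + 2(16.00) = 44.01 g/mol.
n(O2) = 155.58 g / 32.00 g/mol = 4.8617 mol.
From the equation the O2:CO2 mole ratio is 15:12, so n(CO2) = 4.8617 × 12/15 = 3.8894 mol.
Mass of CO2 = 3.8894 mol × 44.01 g/mol = 171.17 g.
Actual mass collected = 171.17 g × 0.563 = 96.370 g.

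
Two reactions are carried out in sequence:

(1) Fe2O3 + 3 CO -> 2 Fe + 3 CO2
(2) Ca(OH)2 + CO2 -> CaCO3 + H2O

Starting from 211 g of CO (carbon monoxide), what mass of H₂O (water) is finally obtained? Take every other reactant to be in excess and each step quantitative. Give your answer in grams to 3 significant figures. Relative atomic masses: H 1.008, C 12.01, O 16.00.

M(CO) = 12.01 + 16.00 = 28.01 g/mol.
M(H2O) = 2(1.008) + 16.00 = 18.016 g/mol.
n(CO) = 211.0 / 28.01 = 7.533 mol.
Step 1 gives a 3:3 ratio of CO to CO2, so n(CO2) = 7.533 mol.
In step 2 the CO2:H2O ratio is 1:1, so n(H2O) = 7.533 mol.
Mass of H2O = 7.533 × 18.016 = 135.7 g.

136 g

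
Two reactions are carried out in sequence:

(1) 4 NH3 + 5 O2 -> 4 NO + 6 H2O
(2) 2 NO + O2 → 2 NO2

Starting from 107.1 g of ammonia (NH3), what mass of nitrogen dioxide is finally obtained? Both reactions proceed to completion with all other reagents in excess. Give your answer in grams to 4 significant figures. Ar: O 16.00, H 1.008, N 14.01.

M(NH3) = 14.01 + 3(1.008) = 17.034 g/mol.
M(NO2) = 14.01 + 2(16.00) = 46.01 g/mol.
n(NH3) = 107.10 / 17.034 = 6.2874 mol.
Step 1 gives a 4:4 ratio of NH3 to NO, so n(NO) = 6.2874 mol.
In step 2 the NO:NO2 ratio is 2:2, so n(NO2) = 6.2874 mol.
Mass of NO2 = 6.2874 × 46.01 = 289.28 g.

289.3 g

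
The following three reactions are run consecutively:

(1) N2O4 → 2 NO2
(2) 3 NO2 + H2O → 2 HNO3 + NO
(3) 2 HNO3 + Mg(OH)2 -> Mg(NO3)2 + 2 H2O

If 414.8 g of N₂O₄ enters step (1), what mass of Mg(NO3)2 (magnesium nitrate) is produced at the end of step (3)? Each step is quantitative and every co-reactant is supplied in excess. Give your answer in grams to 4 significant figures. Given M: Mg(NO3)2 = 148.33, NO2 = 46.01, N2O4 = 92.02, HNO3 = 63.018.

445.8 g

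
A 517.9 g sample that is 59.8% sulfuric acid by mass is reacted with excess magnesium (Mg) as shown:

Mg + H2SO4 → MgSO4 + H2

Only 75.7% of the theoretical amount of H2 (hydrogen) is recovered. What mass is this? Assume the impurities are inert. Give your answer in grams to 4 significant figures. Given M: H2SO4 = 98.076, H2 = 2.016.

4.819 g

Pure H2SO4 available = 517.9 g × 0.598 = 309.70 g.
n(H2SO4) = 309.70 g / 98.076 g/mol = 3.1578 mol.
From the equation the H2SO4:H2 mole ratio is 1:1, so n(H2) = 3.1578 × 1/1 = 3.1578 mol.
Mass of H2 = 3.1578 mol × 2.016 g/mol = 6.3661 g.
Actual mass collected = 6.3661 g × 0.757 = 4.8192 g.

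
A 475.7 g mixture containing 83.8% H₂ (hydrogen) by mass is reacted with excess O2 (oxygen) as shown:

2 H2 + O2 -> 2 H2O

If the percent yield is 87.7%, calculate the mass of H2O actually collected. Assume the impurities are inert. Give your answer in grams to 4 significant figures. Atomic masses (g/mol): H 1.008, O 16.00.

Pure H2 available = 475.7 g × 0.838 = 398.64 g.
M(H2) = 2(1.008) = 2.016 g/mol.
M(H2O) = 2(1.008) + 16.00 = 18.016 g/mol.
n(H2) = 398.64 g / 2.016 g/mol = 197.74 mol.
From the equation the H2:H2O mole ratio is 2:2, so n(H2O) = 197.74 × 2/2 = 197.74 mol.
Mass of H2O = 197.74 mol × 18.016 g/mol = 3562.4 g.
Actual mass collected = 3562.4 g × 0.877 = 3124.2 g.

3124 g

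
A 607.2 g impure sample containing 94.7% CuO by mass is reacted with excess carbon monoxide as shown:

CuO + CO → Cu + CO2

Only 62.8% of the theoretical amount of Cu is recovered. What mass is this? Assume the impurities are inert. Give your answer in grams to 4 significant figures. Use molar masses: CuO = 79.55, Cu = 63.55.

288.5 g

Pure CuO available = 607.2 g × 0.947 = 575.02 g.
n(CuO) = 575.02 g / 79.55 g/mol = 7.2284 mol.
From the equation the CuO:Cu mole ratio is 1:1, so n(Cu) = 7.2284 × 1/1 = 7.2284 mol.
Mass of Cu = 7.2284 mol × 63.55 g/mol = 459.36 g.
Actual mass collected = 459.36 g × 0.628 = 288.48 g.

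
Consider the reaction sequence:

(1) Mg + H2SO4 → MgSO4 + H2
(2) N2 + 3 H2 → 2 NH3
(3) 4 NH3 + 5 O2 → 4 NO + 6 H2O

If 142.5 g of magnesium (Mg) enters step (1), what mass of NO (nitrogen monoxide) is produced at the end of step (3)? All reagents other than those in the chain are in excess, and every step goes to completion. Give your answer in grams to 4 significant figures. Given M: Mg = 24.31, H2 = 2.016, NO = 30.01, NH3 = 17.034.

117.3 g

n(Mg) = 142.5 / 24.31 = 5.8618 mol.
Reaction (1): Mg→H2 ratio 1:1 ⇒ n(H2) = 5.8618 mol.
Reaction (2): H2→NH3 ratio 3:2 ⇒ n(NH3) = 3.9079 mol.
Reaction (3): NH3→NO ratio 4:4 ⇒ n(NO) = 3.9079 mol.
Mass of NO = 3.9079 × 30.01 = 117.27 g.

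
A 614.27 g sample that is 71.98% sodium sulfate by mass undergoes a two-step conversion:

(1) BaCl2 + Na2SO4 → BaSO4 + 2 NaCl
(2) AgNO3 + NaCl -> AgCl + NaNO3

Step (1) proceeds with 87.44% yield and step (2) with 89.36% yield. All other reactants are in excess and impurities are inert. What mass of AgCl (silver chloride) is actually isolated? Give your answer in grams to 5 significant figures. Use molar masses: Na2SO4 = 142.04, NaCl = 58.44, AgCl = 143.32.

697.19 g

Pure Na2SO4 = 614.27 × 0.7198 = 442.152 g.
n(Na2SO4) = 442.152 / 142.04 = 3.11287 mol.
Step 1 (Na2SO4:NaCl = 1:2): theoretical n(NaCl) = 6.22573 mol; at 87.44% yield, n(NaCl) = 5.44378 mol.
Step 2 (NaCl:AgCl = 1:1): theoretical n(AgCl) = 5.44378 mol, so theoretical mass = 5.44378 × 143.32 = 780.203 g.
At 89.36% yield, actual mass of AgCl = 780.203 × 0.8936 = 697.189 g.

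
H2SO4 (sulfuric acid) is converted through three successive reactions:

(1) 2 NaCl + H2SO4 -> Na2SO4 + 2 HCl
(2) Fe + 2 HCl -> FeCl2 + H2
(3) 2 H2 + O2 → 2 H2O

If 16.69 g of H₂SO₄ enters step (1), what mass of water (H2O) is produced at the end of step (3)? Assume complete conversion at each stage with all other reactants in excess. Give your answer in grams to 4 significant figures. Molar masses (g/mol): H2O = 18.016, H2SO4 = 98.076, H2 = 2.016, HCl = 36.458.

3.066 g

n(H2SO4) = 16.69 / 98.076 = 0.17017 mol.
Reaction (1): H2SO4→HCl ratio 1:2 ⇒ n(HCl) = 0.34035 mol.
Reaction (2): HCl→H2 ratio 2:1 ⇒ n(H2) = 0.17017 mol.
Reaction (3): H2→H2O ratio 2:2 ⇒ n(H2O) = 0.17017 mol.
Mass of H2O = 0.17017 × 18.016 = 3.0659 g.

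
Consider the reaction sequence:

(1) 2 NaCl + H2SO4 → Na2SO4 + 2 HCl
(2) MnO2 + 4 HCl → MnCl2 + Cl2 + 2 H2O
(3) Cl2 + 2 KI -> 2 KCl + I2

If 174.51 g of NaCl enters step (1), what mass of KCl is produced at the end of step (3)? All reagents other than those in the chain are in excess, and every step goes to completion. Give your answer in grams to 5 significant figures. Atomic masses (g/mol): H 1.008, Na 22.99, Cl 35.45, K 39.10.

111.31 g

M(NaCl) = 22.99 + 35.45 = 58.44 g/mol.
M(KCl) = 39.10 + 35.45 = 74.55 g/mol.
n(NaCl) = 174.51 / 58.44 = 2.98614 mol.
Reaction (1): NaCl→HCl ratio 2:2 ⇒ n(HCl) = 2.98614 mol.
Reaction (2): HCl→Cl2 ratio 4:1 ⇒ n(Cl2) = 0.746535 mol.
Reaction (3): Cl2→KCl ratio 1:2 ⇒ n(KCl) = 1.49307 mol.
Mass of KCl = 1.49307 × 74.55 = 111.308 g.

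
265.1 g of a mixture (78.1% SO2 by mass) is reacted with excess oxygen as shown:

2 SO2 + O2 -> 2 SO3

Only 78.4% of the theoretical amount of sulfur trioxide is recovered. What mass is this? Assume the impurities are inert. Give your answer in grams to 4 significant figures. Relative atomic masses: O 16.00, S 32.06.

202.9 g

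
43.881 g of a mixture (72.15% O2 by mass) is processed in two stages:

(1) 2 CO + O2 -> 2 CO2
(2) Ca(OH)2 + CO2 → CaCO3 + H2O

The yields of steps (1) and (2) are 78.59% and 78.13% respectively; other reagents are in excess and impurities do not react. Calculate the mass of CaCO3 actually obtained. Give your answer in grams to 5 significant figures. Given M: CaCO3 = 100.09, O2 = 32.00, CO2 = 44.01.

121.61 g

Pure O2 = 43.881 × 0.7215 = 31.6601 g.
n(O2) = 31.6601 / 32.00 = 0.989379 mol.
Step 1 (O2:CO2 = 1:2): theoretical n(CO2) = 1.97876 mol; at 78.59% yield, n(CO2) = 1.55511 mol.
Step 2 (CO2:CaCO3 = 1:1): theoretical n(CaCO3) = 1.55511 mol, so theoretical mass = 1.55511 × 100.09 = 155.651 g.
At 78.13% yield, actual mass of CaCO3 = 155.651 × 0.7813 = 121.610 g.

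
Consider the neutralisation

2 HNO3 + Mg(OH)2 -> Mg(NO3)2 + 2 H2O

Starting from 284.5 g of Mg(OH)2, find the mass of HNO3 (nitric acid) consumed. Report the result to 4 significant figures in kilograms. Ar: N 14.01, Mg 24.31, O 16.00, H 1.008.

0.6148 kg

M(Mg(OH)2) = 24.31 + 2(16.00) + 2(1.008) = 58.326 g/mol.
M(HNO3) = 1.008 + 14.01 + 3(16.00) = 63.018 g/mol.
n(Mg(OH)2) = 284.50 g / 58.326 g/mol = 4.8778 mol.
From the equation the Mg(OH)2:HNO3 mole ratio is 1:2, so n(HNO3) = 4.8778 × 2/1 = 9.7555 mol.
Mass of HNO3 = 9.7555 mol × 63.018 g/mol = 614.77 g.
Converting to kg: 614.77 g = 0.6148 kg.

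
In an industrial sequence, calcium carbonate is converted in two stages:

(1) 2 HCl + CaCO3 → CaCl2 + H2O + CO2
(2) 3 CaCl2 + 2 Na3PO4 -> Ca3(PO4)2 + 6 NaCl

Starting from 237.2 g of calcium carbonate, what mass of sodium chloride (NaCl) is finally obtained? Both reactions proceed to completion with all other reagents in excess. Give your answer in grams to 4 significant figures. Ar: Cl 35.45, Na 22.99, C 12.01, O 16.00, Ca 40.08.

M(CaCO3) = 40.08 + 12.01 + 3(16.00) = 100.09 g/mol.
M(NaCl) = 22.99 + 35.45 = 58.44 g/mol.
n(CaCO3) = 237.20 / 100.09 = 2.3699 mol.
Step 1 gives a 1:1 ratio of CaCO3 to CaCl2, so n(CaCl2) = 2.3699 mol.
In step 2 the CaCl2:NaCl ratio is 3:6, so n(NaCl) = 4.7397 mol.
Mass of NaCl = 4.7397 × 58.44 = 276.99 g.

277.0 g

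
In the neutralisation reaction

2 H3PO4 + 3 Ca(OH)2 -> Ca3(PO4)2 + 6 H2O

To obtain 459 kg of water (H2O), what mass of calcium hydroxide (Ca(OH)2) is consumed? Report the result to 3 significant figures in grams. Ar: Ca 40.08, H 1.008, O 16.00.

944000 g

M(H2O) = 2(1.008) + 16.00 = 18.016 g/mol.
M(Ca(OH)2) = 40.08 + 2(16.00) + 2(1.008) = 74.096 g/mol.
Convert: 459 kg = 459000 g.
n(H2O) = 459000 g / 18.016 g/mol = 25480 mol.
From the equation the H2O:Ca(OH)2 mole ratio is 6:3, so n(Ca(OH)2) = 25480 × 3/6 = 12740 mol.
Mass of Ca(OH)2 = 12740 mol × 74.096 g/mol = 943900 g.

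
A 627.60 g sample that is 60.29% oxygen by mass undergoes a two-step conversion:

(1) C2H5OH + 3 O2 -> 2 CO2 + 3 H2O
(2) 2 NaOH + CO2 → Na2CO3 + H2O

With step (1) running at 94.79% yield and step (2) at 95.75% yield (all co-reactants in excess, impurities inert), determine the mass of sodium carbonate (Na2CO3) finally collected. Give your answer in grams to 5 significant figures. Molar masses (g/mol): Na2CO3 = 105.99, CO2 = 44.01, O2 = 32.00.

758.32 g

Pure O2 = 627.60 × 0.6029 = 378.380 g.
n(O2) = 378.380 / 32.00 = 11.8244 mol.
Step 1 (O2:CO2 = 3:2): theoretical n(CO2) = 7.88292 mol; at 94.79% yield, n(CO2) = 7.47222 mol.
Step 2 (CO2:Na2CO3 = 1:1): theoretical n(Na2CO3) = 7.47222 mol, so theoretical mass = 7.47222 × 105.99 = 791.980 g.
At 95.75% yield, actual mass of Na2CO3 = 791.980 × 0.9575 = 758.321 g.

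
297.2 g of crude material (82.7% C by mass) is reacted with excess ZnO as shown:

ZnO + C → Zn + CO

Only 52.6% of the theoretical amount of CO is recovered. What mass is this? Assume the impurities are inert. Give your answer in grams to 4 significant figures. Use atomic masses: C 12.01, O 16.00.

Pure C available = 297.2 g × 0.827 = 245.78 g.
M(C) = 12.01 g/mol.
M(CO) = 12.01 + 16.00 = 28.01 g/mol.
n(C) = 245.78 g / 12.01 g/mol = 20.465 mol.
From the equation the C:CO mole ratio is 1:1, so n(CO) = 20.465 × 1/1 = 20.465 mol.
Mass of CO = 20.465 mol × 28.01 g/mol = 573.22 g.
Actual mass collected = 573.22 g × 0.526 = 301.52 g.

301.5 g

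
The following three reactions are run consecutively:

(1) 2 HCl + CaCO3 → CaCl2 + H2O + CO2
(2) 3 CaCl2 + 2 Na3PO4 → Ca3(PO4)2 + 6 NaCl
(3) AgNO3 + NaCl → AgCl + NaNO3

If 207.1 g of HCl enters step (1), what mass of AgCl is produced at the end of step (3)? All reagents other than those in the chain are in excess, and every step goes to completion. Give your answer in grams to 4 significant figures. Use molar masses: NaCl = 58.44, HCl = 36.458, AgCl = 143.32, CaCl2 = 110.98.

814.1 g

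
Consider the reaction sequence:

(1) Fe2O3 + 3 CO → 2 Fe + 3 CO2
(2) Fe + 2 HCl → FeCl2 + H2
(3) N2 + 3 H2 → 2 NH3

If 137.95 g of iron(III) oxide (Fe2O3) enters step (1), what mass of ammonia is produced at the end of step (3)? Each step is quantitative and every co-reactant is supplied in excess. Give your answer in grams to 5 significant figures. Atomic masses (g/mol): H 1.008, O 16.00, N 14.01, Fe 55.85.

M(Fe2O3) = 2(55.85) + 3(16.00) = 159.70 g/mol.
M(NH3) = 14.01 + 3(1.008) = 17.034 g/mol.
n(Fe2O3) = 137.95 / 159.70 = 0.863807 mol.
Reaction (1): Fe2O3→Fe ratio 1:2 ⇒ n(Fe) = 1.72761 mol.
Reaction (2): Fe→H2 ratio 1:1 ⇒ n(H2) = 1.72761 mol.
Reaction (3): H2→NH3 ratio 3:2 ⇒ n(NH3) = 1.15174 mol.
Mass of NH3 = 1.15174 × 17.034 = 19.6188 g.

19.619 g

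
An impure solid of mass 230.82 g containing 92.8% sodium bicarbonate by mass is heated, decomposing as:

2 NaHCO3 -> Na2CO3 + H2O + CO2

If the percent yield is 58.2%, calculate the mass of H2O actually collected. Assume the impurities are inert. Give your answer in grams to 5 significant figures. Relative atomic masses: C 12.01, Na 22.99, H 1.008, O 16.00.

13.368 g

Pure NaHCO3 available = 230.82 g × 0.928 = 214.201 g.
M(NaHCO3) = 22.99 + 1.008 + 12.01 + 3(16.00) = 84.008 g/mol.
M(H2O) = 2(1.008) + 16.00 = 18.016 g/mol.
n(NaHCO3) = 214.201 g / 84.008 g/mol = 2.54977 mol.
From the equation the NaHCO3:H2O mole ratio is 2:1, so n(H2O) = 2.54977 × 1/2 = 1.27488 mol.
Mass of H2O = 1.27488 mol × 18.016 g/mol = 22.9683 g.
Actual mass collected = 22.9683 g × 0.582 = 13.3676 g.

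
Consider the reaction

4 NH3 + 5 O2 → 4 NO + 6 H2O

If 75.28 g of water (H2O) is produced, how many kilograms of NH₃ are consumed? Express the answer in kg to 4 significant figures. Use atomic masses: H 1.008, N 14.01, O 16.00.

0.04745 kg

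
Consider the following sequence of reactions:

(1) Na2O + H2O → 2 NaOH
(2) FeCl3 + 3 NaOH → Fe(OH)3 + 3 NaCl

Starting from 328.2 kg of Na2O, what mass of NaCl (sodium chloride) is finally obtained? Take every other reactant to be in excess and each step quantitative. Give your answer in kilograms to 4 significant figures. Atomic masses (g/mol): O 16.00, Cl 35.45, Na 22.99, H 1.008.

M(Na2O) = 2(22.99) + 16.00 = 61.98 g/mol.
M(NaCl) = 22.99 + 35.45 = 58.44 g/mol.
328.2 kg = 328200 g.
n(Na2O) = 328200 / 61.98 = 5295.3 mol.
Step 1 gives a 1:2 ratio of Na2O to NaOH, so n(NaOH) = 10591 mol.
In step 2 the NaOH:NaCl ratio is 3:3, so n(NaCl) = 10591 mol.
Mass of NaCl = 10591 × 58.44 = 618910 g = 618.9 kg.

618.9 kg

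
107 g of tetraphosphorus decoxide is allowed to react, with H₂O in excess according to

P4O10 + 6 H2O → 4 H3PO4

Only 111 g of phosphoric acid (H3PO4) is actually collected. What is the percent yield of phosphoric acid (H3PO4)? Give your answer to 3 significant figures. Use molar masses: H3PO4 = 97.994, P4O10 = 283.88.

75.1 %

n(P4O10) = 107.0 g / 283.88 g/mol = 0.3769 mol.
From the equation the P4O10:H3PO4 mole ratio is 1:4, so n(H3PO4) = 0.3769 × 4/1 = 1.508 mol.
Mass of H3PO4 = 1.508 mol × 97.994 g/mol = 147.7 g.
This is the theoretical yield. Percent yield = 111 g / 147.7 g × 100% = 75.13%.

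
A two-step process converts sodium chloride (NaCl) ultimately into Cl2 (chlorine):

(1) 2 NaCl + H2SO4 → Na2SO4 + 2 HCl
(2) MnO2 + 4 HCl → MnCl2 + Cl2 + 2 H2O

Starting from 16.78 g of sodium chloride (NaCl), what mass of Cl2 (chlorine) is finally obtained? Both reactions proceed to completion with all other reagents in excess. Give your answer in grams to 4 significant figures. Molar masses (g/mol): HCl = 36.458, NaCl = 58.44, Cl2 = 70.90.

5.089 g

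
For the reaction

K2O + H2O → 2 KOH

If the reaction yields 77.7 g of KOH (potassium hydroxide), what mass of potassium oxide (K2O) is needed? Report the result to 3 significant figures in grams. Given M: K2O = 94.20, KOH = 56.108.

65.2 g

n(KOH) = 77.70 g / 56.108 g/mol = 1.385 mol.
From the equation the KOH:K2O mole ratio is 2:1, so n(K2O) = 1.385 × 1/2 = 0.6924 mol.
Mass of K2O = 0.6924 mol × 94.20 g/mol = 65.23 g.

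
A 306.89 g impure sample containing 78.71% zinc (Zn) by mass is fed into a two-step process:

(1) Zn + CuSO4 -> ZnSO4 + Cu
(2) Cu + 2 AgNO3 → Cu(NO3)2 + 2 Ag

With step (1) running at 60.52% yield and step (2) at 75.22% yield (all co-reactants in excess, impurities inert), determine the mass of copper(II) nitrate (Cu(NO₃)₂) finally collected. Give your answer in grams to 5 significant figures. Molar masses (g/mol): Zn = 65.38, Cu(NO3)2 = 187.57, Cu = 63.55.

Pure Zn = 306.89 × 0.7871 = 241.553 g.
n(Zn) = 241.553 / 65.38 = 3.69460 mol.
Step 1 (Zn:Cu = 1:1): theoretical n(Cu) = 3.69460 mol; at 60.52% yield, n(Cu) = 2.23597 mol.
Step 2 (Cu:Cu(NO3)2 = 1:1): theoretical n(Cu(NO3)2) = 2.23597 mol, so theoretical mass = 2.23597 × 187.57 = 419.402 g.
At 75.22% yield, actual mass of Cu(NO3)2 = 419.402 × 0.7522 = 315.474 g.

315.47 g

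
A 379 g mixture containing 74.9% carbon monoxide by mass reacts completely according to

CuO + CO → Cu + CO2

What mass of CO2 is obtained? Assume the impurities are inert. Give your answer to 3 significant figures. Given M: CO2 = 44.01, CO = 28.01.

446 g

Mass of pure CO = 379 g × 0.749 = 283.9 g.
n(CO) = 283.9 g / 28.01 g/mol = 10.13 mol.
From the equation the CO:CO2 mole ratio is 1:1, so n(CO2) = 10.13 × 1/1 = 10.13 mol.
Mass of CO2 = 10.13 mol × 44.01 g/mol = 446.0 g.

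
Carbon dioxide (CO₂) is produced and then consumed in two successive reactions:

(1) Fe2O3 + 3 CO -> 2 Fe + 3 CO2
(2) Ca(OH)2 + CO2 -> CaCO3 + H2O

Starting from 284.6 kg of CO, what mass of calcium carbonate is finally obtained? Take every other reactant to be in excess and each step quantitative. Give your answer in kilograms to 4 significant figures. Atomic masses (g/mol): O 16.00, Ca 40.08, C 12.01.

1017 kg

M(CO) = 12.01 + 16.00 = 28.01 g/mol.
M(CaCO3) = 40.08 + 12.01 + 3(16.00) = 100.09 g/mol.
284.6 kg = 284600 g.
n(CO) = 284600 / 28.01 = 10161 mol.
Step 1 gives a 3:3 ratio of CO to CO2, so n(CO2) = 10161 mol.
In step 2 the CO2:CaCO3 ratio is 1:1, so n(CaCO3) = 10161 mol.
Mass of CaCO3 = 10161 × 100.09 = 1.0170 × 10^6 g = 1017 kg.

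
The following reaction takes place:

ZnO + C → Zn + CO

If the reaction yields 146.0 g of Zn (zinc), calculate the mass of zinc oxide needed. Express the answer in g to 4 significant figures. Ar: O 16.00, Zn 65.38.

181.7 g

M(Zn) = 65.38 g/mol.
M(ZnO) = 65.38 + 16.00 = 81.38 g/mol.
n(Zn) = 146.00 g / 65.38 g/mol = 2.2331 mol.
From the equation the Zn:ZnO mole ratio is 1:1, so n(ZnO) = 2.2331 × 1/1 = 2.2331 mol.
Mass of ZnO = 2.2331 mol × 81.38 g/mol = 181.73 g.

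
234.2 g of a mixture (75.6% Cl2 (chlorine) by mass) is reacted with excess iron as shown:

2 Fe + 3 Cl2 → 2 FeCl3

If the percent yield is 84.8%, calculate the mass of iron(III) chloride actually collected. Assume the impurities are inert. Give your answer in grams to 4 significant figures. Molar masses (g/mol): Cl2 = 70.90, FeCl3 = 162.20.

Pure Cl2 available = 234.2 g × 0.756 = 177.06 g.
n(Cl2) = 177.06 g / 70.90 g/mol = 2.4973 mol.
From the equation the Cl2:FeCl3 mole ratio is 3:2, so n(FeCl3) = 2.4973 × 2/3 = 1.6648 mol.
Mass of FeCl3 = 1.6648 mol × 162.20 g/mol = 270.04 g.
Actual mass collected = 270.04 g × 0.848 = 228.99 g.

229.0 g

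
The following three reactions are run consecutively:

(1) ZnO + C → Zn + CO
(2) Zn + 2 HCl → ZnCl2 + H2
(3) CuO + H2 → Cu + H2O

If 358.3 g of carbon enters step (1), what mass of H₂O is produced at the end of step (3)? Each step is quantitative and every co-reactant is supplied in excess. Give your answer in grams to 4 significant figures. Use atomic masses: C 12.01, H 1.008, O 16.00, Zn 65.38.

M(C) = 12.01 g/mol.
M(H2O) = 2(1.008) + 16.00 = 18.016 g/mol.
n(C) = 358.3 / 12.01 = 29.833 mol.
Reaction (1): C→Zn ratio 1:1 ⇒ n(Zn) = 29.833 mol.
Reaction (2): Zn→H2 ratio 1:1 ⇒ n(H2) = 29.833 mol.
Reaction (3): H2→H2O ratio 1:1 ⇒ n(H2O) = 29.833 mol.
Mass of H2O = 29.833 × 18.016 = 537.48 g.

537.5 g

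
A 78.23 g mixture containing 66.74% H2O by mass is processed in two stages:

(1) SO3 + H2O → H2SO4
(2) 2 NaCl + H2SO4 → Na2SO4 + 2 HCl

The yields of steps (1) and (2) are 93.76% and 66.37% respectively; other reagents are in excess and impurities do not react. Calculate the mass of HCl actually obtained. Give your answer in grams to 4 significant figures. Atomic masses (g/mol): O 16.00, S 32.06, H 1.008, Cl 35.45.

131.5 g

Pure H2O = 78.23 × 0.6674 = 52.211 g.
M(H2O) = 2(1.008) + 16.00 = 18.016 g/mol.
M(HCl) = 1.008 + 35.45 = 36.458 g/mol.
n(H2O) = 52.211 / 18.016 = 2.8980 mol.
Step 1 (H2O:H2SO4 = 1:1): theoretical n(H2SO4) = 2.8980 mol; at 93.76% yield, n(H2SO4) = 2.7172 mol.
Step 2 (H2SO4:HCl = 1:2): theoretical n(HCl) = 5.4344 mol, so theoretical mass = 5.4344 × 36.458 = 198.13 g.
At 66.37% yield, actual mass of HCl = 198.13 × 0.6637 = 131.50 g.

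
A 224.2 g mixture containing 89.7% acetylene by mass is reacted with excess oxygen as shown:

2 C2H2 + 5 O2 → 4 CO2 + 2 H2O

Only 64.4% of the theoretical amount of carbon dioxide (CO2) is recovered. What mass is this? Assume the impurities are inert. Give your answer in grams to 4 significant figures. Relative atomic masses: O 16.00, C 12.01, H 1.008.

Pure C2H2 available = 224.2 g × 0.897 = 201.11 g.
M(C2H2) = 2(12.01) + 2(1.008) = 26.036 g/mol.
M(CO2) = 12.01 + 2(16.00) = 44.01 g/mol.
n(C2H2) = 201.11 g / 26.036 g/mol = 7.7242 mol.
From the equation the C2H2:CO2 mole ratio is 2:4, so n(CO2) = 7.7242 × 4/2 = 15.448 mol.
Mass of CO2 = 15.448 mol × 44.01 g/mol = 679.88 g.
Actual mass collected = 679.88 g × 0.644 = 437.85 g.

437.8 g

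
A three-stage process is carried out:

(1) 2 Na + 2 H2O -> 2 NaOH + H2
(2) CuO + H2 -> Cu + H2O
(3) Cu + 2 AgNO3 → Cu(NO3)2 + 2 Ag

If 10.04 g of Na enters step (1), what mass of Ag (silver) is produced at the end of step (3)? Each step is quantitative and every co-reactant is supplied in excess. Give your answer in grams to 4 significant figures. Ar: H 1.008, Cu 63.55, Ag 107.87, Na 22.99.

47.11 g

M(Na) = 22.99 g/mol.
M(Ag) = 107.87 g/mol.
n(Na) = 10.04 / 22.99 = 0.43671 mol.
Reaction (1): Na→H2 ratio 2:1 ⇒ n(H2) = 0.21836 mol.
Reaction (2): H2→Cu ratio 1:1 ⇒ n(Cu) = 0.21836 mol.
Reaction (3): Cu→Ag ratio 1:2 ⇒ n(Ag) = 0.43671 mol.
Mass of Ag = 0.43671 × 107.87 = 47.108 g.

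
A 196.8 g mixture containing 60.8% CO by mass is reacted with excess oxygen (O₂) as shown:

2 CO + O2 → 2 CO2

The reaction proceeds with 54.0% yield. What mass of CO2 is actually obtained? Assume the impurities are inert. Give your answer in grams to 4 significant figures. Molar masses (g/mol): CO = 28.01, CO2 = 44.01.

Pure CO available = 196.8 g × 0.608 = 119.65 g.
n(CO) = 119.65 g / 28.01 g/mol = 4.2718 mol.
From the equation the CO:CO2 mole ratio is 2:2, so n(CO2) = 4.2718 × 2/2 = 4.2718 mol.
Mass of CO2 = 4.2718 mol × 44.01 g/mol = 188.00 g.
Actual mass collected = 188.00 g × 0.540 = 101.52 g.

101.5 g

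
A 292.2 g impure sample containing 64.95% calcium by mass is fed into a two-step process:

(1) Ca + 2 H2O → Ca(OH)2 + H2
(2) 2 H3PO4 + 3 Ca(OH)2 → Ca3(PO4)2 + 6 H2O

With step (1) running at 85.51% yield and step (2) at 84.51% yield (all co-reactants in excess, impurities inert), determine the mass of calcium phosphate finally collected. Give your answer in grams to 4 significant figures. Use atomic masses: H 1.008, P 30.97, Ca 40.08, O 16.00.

353.8 g

Pure Ca = 292.2 × 0.6495 = 189.78 g.
M(Ca) = 40.08 g/mol.
M(Ca3(PO4)2) = 3(40.08) + 2(30.97) + 8(16.00) = 310.18 g/mol.
n(Ca) = 189.78 / 40.08 = 4.7351 mol.
Step 1 (Ca:Ca(OH)2 = 1:1): theoretical n(Ca(OH)2) = 4.7351 mol; at 85.51% yield, n(Ca(OH)2) = 4.0490 mol.
Step 2 (Ca(OH)2:Ca3(PO4)2 = 3:1): theoretical n(Ca3(PO4)2) = 1.3497 mol, so theoretical mass = 1.3497 × 310.18 = 418.64 g.
At 84.51% yield, actual mass of Ca3(PO4)2 = 418.64 × 0.8451 = 353.79 g.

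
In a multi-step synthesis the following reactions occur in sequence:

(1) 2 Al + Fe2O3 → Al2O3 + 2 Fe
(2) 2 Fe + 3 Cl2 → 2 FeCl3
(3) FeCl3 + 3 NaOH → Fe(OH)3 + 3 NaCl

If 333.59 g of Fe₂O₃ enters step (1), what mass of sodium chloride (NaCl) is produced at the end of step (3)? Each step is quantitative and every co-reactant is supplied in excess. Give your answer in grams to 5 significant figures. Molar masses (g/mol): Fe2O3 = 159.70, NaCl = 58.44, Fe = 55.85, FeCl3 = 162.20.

n(Fe2O3) = 333.59 / 159.70 = 2.08885 mol.
Reaction (1): Fe2O3→Fe ratio 1:2 ⇒ n(Fe) = 4.17771 mol.
Reaction (2): Fe→FeCl3 ratio 2:2 ⇒ n(FeCl3) = 4.17771 mol.
Reaction (3): FeCl3→NaCl ratio 1:3 ⇒ n(NaCl) = 12.5331 mol.
Mass of NaCl = 12.5331 × 58.44 = 732.436 g.

732.44 g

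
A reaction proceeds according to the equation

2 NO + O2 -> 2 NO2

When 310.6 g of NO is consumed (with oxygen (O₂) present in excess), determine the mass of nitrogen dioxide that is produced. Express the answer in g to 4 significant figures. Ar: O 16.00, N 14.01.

476.2 g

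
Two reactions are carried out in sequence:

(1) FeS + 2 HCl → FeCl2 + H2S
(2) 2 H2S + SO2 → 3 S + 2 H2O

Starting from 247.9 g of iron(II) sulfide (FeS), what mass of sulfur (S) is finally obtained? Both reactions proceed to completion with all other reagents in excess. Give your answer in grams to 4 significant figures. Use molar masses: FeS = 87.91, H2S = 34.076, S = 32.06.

135.6 g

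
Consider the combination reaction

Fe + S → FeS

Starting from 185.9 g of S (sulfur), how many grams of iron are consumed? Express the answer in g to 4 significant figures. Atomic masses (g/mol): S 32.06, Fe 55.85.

M(S) = 32.06 g/mol.
M(Fe) = 55.85 g/mol.
n(S) = 185.90 g / 32.06 g/mol = 5.7985 mol.
From the equation the S:Fe mole ratio is 1:1, so n(Fe) = 5.7985 × 1/1 = 5.7985 mol.
Mass of Fe = 5.7985 mol × 55.85 g/mol = 323.85 g.

323.8 g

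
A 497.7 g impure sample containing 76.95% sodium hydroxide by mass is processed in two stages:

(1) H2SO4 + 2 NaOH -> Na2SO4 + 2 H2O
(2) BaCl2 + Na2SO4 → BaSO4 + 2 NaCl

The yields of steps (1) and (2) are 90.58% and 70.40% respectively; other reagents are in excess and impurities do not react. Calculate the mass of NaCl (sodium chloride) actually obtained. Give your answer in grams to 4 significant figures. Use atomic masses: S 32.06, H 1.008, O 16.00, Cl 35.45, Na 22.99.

356.8 g

Pure NaOH = 497.7 × 0.7695 = 382.98 g.
M(NaOH) = 22.99 + 16.00 + 1.008 = 39.998 g/mol.
M(NaCl) = 22.99 + 35.45 = 58.44 g/mol.
n(NaOH) = 382.98 / 39.998 = 9.5750 mol.
Step 1 (NaOH:Na2SO4 = 2:1): theoretical n(Na2SO4) = 4.7875 mol; at 90.58% yield, n(Na2SO4) = 4.3365 mol.
Step 2 (Na2SO4:NaCl = 1:2): theoretical n(NaCl) = 8.6730 mol, so theoretical mass = 8.6730 × 58.44 = 506.85 g.
At 70.40% yield, actual mass of NaCl = 506.85 × 0.7040 = 356.82 g.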